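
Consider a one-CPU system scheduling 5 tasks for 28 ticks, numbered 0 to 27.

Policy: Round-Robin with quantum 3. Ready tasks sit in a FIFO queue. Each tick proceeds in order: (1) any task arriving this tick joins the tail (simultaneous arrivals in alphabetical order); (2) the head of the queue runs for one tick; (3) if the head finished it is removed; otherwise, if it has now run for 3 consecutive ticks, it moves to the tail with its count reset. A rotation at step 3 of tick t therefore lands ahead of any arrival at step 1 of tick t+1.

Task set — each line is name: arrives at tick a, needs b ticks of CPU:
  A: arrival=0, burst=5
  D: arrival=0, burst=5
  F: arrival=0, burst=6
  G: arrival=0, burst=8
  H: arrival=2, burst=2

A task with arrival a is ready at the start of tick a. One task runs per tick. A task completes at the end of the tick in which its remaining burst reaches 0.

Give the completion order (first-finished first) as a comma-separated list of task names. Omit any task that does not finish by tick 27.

completion order = H, A, D, F, G

t=0: queue=[A,D,F,G] q_used=0 → run A
t=1: queue=[A,D,F,G] q_used=1 → run A
t=2: queue=[A,D,F,G,H] q_used=2 → run A
t=3: queue=[D,F,G,H,A] q_used=0 → run D
t=4: queue=[D,F,G,H,A] q_used=1 → run D
t=5: queue=[D,F,G,H,A] q_used=2 → run D
t=6: queue=[F,G,H,A,D] q_used=0 → run F
t=7: queue=[F,G,H,A,D] q_used=1 → run F
t=8: queue=[F,G,H,A,D] q_used=2 → run F
t=9: queue=[G,H,A,D,F] q_used=0 → run G
t=10: queue=[G,H,A,D,F] q_used=1 → run G
t=11: queue=[G,H,A,D,F] q_used=2 → run G
t=12: queue=[H,A,D,F,G] q_used=0 → run H
t=13: queue=[H,A,D,F,G] q_used=1 → run H
t=14: queue=[A,D,F,G] q_used=0 → run A
t=15: queue=[A,D,F,G] q_used=1 → run A
t=16: queue=[D,F,G] q_used=0 → run D
t=17: queue=[D,F,G] q_used=1 → run D
t=18: queue=[F,G] q_used=0 → run F
t=19: queue=[F,G] q_used=1 → run F
t=20: queue=[F,G] q_used=2 → run F
t=21: queue=[G] q_used=0 → run G
t=22: queue=[G] q_used=1 → run G
t=23: queue=[G] q_used=2 → run G
t=24: queue=[G] q_used=0 → run G
t=25: queue=[G] q_used=1 → run G
t=26: (idle)
t=27: (idle)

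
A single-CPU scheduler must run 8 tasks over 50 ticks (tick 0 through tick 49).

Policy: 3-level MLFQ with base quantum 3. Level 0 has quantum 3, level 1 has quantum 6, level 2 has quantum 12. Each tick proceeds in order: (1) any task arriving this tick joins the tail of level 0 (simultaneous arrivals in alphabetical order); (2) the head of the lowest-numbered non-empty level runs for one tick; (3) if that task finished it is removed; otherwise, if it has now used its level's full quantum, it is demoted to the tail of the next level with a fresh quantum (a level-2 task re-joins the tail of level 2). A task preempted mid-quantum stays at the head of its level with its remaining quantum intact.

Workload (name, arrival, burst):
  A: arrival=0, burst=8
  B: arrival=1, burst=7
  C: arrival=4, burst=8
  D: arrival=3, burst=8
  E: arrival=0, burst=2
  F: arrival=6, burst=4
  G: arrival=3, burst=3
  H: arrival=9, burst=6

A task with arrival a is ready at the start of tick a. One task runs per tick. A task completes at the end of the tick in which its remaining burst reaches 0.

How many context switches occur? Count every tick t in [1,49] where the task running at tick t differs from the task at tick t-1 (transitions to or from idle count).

t=0: L0/L1/L2 = AE/-/- → run A
t=1: L0/L1/L2 = AEB/-/- → run A
t=2: L0/L1/L2 = AEB/-/- → run A
t=3: L0/L1/L2 = EBDG/A/- → run E
t=4: L0/L1/L2 = EBDGC/A/- → run E
t=5: L0/L1/L2 = BDGC/A/- → run B
t=6: L0/L1/L2 = BDGCF/A/- → run B
t=7: L0/L1/L2 = BDGCF/A/- → run B
t=8: L0/L1/L2 = DGCF/AB/- → run D
t=9: L0/L1/L2 = DGCFH/AB/- → run D
t=10: L0/L1/L2 = DGCFH/AB/- → run D
t=11: L0/L1/L2 = GCFH/ABD/- → run G
t=12: L0/L1/L2 = GCFH/ABD/- → run G
t=13: L0/L1/L2 = GCFH/ABD/- → run G
t=14: L0/L1/L2 = CFH/ABD/- → run C
t=15: L0/L1/L2 = CFH/ABD/- → run C
t=16: L0/L1/L2 = CFH/ABD/- → run C
t=17: L0/L1/L2 = FH/ABDC/- → run F
t=18: L0/L1/L2 = FH/ABDC/- → run F
t=19: L0/L1/L2 = FH/ABDC/- → run F
t=20: L0/L1/L2 = H/ABDCF/- → run H
t=21: L0/L1/L2 = H/ABDCF/- → run H
t=22: L0/L1/L2 = H/ABDCF/- → run H
t=23: L0/L1/L2 = -/ABDCFH/- → run A
t=24: L0/L1/L2 = -/ABDCFH/- → run A
t=25: L0/L1/L2 = -/ABDCFH/- → run A
t=26: L0/L1/L2 = -/ABDCFH/- → run A
t=27: L0/L1/L2 = -/ABDCFH/- → run A
t=28: L0/L1/L2 = -/BDCFH/- → run B
t=29: L0/L1/L2 = -/BDCFH/- → run B
t=30: L0/L1/L2 = -/BDCFH/- → run B
t=31: L0/L1/L2 = -/BDCFH/- → run B
t=32: L0/L1/L2 = -/DCFH/- → run D
t=33: L0/L1/L2 = -/DCFH/- → run D
t=34: L0/L1/L2 = -/DCFH/- → run D
t=35: L0/L1/L2 = -/DCFH/- → run D
t=36: L0/L1/L2 = -/DCFH/- → run D
t=37: L0/L1/L2 = -/CFH/- → run C
t=38: L0/L1/L2 = -/CFH/- → run C
t=39: L0/L1/L2 = -/CFH/- → run C
t=40: L0/L1/L2 = -/CFH/- → run C
t=41: L0/L1/L2 = -/CFH/- → run C
t=42: L0/L1/L2 = -/FH/- → run F
t=43: L0/L1/L2 = -/H/- → run H
t=44: L0/L1/L2 = -/H/- → run H
t=45: L0/L1/L2 = -/H/- → run H
t=46: (idle)
t=47: (idle)
t=48: (idle)
t=49: (idle)

context switches = 14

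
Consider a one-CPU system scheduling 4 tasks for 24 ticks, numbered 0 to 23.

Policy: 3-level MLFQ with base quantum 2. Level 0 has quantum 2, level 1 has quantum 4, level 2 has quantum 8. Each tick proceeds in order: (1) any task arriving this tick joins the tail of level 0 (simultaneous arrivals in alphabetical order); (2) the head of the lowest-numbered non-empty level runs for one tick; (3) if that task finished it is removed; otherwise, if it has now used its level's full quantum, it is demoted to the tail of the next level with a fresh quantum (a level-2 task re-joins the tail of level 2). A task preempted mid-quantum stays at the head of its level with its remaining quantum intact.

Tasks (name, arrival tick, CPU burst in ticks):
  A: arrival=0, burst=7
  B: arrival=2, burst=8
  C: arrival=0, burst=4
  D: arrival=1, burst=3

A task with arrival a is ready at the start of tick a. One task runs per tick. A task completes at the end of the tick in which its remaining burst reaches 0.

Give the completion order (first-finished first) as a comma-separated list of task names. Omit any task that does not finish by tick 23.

t=0: L0/L1/L2 = AC/-/- → run A
t=1: L0/L1/L2 = ACD/-/- → run A
t=2: L0/L1/L2 = CDB/A/- → run C
t=3: L0/L1/L2 = CDB/A/- → run C
t=4: L0/L1/L2 = DB/AC/- → run D
t=5: L0/L1/L2 = DB/AC/- → run D
t=6: L0/L1/L2 = B/ACD/- → run B
t=7: L0/L1/L2 = B/ACD/- → run B
t=8: L0/L1/L2 = -/ACDB/- → run A
t=9: L0/L1/L2 = -/ACDB/- → run A
t=10: L0/L1/L2 = -/ACDB/- → run A
t=11: L0/L1/L2 = -/ACDB/- → run A
t=12: L0/L1/L2 = -/CDB/A → run C
t=13: L0/L1/L2 = -/CDB/A → run C
t=14: L0/L1/L2 = -/DB/A → run D
t=15: L0/L1/L2 = -/B/A → run B
t=16: L0/L1/L2 = -/B/A → run B
t=17: L0/L1/L2 = -/B/A → run B
t=18: L0/L1/L2 = -/B/A → run B
t=19: L0/L1/L2 = -/-/AB → run A
t=20: L0/L1/L2 = -/-/B → run B
t=21: L0/L1/L2 = -/-/B → run B
t=22: (idle)
t=23: (idle)

completion order = C, D, A, B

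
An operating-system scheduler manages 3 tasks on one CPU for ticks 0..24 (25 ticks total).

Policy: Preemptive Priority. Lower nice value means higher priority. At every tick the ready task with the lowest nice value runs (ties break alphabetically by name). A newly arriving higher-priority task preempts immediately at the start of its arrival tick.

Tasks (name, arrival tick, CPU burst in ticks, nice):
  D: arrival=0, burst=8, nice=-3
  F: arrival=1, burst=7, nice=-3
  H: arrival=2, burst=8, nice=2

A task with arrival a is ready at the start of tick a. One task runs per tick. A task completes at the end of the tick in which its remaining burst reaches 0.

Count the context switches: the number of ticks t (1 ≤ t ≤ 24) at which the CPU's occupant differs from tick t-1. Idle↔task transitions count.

context switches = 3

t=0: ready={D} → run D
t=1: ready={D,F} → run D
t=2: ready={D,F,H} → run D
t=3: ready={D,F,H} → run D
t=4: ready={D,F,H} → run D
t=5: ready={D,F,H} → run D
t=6: ready={D,F,H} → run D
t=7: ready={D,F,H} → run D
t=8: ready={F,H} → run F
t=9: ready={F,H} → run F
t=10: ready={F,H} → run F
t=11: ready={F,H} → run F
t=12: ready={F,H} → run F
t=13: ready={F,H} → run F
t=14: ready={F,H} → run F
t=15: ready={H} → run H
t=16: ready={H} → run H
t=17: ready={H} → run H
t=18: ready={H} → run H
t=19: ready={H} → run H
t=20: ready={H} → run H
t=21: ready={H} → run H
t=22: ready={H} → run H
t=23: (idle)
t=24: (idle)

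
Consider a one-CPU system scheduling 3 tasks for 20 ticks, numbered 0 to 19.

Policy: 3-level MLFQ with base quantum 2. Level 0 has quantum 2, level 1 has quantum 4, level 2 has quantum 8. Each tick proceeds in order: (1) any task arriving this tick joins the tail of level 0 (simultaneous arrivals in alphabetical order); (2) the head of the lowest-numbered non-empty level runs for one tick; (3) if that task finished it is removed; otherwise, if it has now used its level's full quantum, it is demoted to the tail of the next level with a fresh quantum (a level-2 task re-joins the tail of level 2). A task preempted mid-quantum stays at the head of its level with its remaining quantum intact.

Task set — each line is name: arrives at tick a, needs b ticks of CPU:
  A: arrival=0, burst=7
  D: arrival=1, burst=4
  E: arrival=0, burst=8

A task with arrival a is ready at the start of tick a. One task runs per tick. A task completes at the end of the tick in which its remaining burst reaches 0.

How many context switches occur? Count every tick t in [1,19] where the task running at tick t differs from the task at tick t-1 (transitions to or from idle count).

context switches = 8

t=0: L0/L1/L2 = AE/-/- → run A
t=1: L0/L1/L2 = AED/-/- → run A
t=2: L0/L1/L2 = ED/A/- → run E
t=3: L0/L1/L2 = ED/A/- → run E
t=4: L0/L1/L2 = D/AE/- → run D
t=5: L0/L1/L2 = D/AE/- → run D
t=6: L0/L1/L2 = -/AED/- → run A
t=7: L0/L1/L2 = -/AED/- → run A
t=8: L0/L1/L2 = -/AED/- → run A
t=9: L0/L1/L2 = -/AED/- → run A
t=10: L0/L1/L2 = -/ED/A → run E
t=11: L0/L1/L2 = -/ED/A → run E
t=12: L0/L1/L2 = -/ED/A → run E
t=13: L0/L1/L2 = -/ED/A → run E
t=14: L0/L1/L2 = -/D/AE → run D
t=15: L0/L1/L2 = -/D/AE → run D
t=16: L0/L1/L2 = -/-/AE → run A
t=17: L0/L1/L2 = -/-/E → run E
t=18: L0/L1/L2 = -/-/E → run E
t=19: (idle)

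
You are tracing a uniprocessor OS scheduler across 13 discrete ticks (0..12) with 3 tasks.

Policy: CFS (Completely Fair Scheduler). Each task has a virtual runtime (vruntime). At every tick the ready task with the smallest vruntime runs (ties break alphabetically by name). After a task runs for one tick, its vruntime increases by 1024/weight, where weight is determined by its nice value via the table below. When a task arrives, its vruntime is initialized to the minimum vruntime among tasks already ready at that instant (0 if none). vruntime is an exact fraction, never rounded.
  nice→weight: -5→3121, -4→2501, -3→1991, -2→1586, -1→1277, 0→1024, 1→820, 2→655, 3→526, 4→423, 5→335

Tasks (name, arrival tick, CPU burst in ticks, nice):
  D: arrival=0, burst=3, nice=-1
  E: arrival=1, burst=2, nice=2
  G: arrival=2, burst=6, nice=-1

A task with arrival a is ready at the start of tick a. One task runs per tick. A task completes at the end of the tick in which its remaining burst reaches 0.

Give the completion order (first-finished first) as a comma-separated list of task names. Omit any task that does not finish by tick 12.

t=0: vr[D=0] → run D
t=1: vr[D=1024/1277 E=1024/1277] → run D
t=2: vr[D=2048/1277 E=1024/1277 G=1024/1277] → run E
t=3: vr[D=2048/1277 E=1978368/836435 G=1024/1277] → run G
t=4: vr[D=2048/1277 E=1978368/836435 G=2048/1277] → run D
t=5: vr[E=1978368/836435 G=2048/1277] → run G
t=6: vr[E=1978368/836435 G=3072/1277] → run E
t=7: vr[G=3072/1277] → run G
t=8: vr[G=4096/1277] → run G
t=9: vr[G=5120/1277] → run G
t=10: vr[G=6144/1277] → run G
t=11: (idle)
t=12: (idle)

completion order = D, E, G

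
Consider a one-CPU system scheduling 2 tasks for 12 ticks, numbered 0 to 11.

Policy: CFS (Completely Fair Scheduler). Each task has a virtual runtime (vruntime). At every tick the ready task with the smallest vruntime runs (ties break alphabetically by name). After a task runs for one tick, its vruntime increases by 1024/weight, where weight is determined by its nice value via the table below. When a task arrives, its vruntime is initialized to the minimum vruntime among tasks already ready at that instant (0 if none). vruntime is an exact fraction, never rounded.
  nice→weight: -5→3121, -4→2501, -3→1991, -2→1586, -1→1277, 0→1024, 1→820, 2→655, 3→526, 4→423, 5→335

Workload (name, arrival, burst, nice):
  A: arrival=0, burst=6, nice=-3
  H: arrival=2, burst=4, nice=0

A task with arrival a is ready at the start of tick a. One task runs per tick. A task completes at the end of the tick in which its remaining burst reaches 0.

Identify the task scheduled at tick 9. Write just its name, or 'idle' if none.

running at tick 9 = H

t=0: vr[A=0] → run A
t=1: vr[A=1024/1991] → run A
t=2: vr[A=2048/1991 H=2048/1991] → run A
t=3: vr[A=3072/1991 H=2048/1991] → run H
t=4: vr[A=3072/1991 H=4039/1991] → run A
t=5: vr[A=4096/1991 H=4039/1991] → run H
t=6: vr[A=4096/1991 H=6030/1991] → run A
t=7: vr[A=5120/1991 H=6030/1991] → run A
t=8: vr[H=6030/1991] → run H
t=9: vr[H=8021/1991] → run H
t=10: (idle)
t=11: (idle)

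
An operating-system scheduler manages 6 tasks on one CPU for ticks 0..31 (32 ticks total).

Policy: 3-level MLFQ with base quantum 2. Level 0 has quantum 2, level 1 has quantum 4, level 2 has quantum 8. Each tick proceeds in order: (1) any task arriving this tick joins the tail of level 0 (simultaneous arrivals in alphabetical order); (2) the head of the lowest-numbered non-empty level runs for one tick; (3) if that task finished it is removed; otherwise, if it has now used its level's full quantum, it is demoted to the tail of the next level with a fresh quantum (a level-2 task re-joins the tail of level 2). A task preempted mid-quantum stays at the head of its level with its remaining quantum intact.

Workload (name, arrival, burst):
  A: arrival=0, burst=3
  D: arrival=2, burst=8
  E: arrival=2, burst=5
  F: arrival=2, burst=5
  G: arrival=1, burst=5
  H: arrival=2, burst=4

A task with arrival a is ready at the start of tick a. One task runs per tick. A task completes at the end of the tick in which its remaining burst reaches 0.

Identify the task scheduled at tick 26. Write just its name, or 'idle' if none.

running at tick 26 = H

t=0: L0/L1/L2 = A/-/- → run A
t=1: L0/L1/L2 = AG/-/- → run A
t=2: L0/L1/L2 = GDEFH/A/- → run G
t=3: L0/L1/L2 = GDEFH/A/- → run G
t=4: L0/L1/L2 = DEFH/AG/- → run D
t=5: L0/L1/L2 = DEFH/AG/- → run D
t=6: L0/L1/L2 = EFH/AGD/- → run E
t=7: L0/L1/L2 = EFH/AGD/- → run E
t=8: L0/L1/L2 = FH/AGDE/- → run F
t=9: L0/L1/L2 = FH/AGDE/- → run F
t=10: L0/L1/L2 = H/AGDEF/- → run H
t=11: L0/L1/L2 = H/AGDEF/- → run H
t=12: L0/L1/L2 = -/AGDEFH/- → run A
t=13: L0/L1/L2 = -/GDEFH/- → run G
t=14: L0/L1/L2 = -/GDEFH/- → run G
t=15: L0/L1/L2 = -/GDEFH/- → run G
t=16: L0/L1/L2 = -/DEFH/- → run D
t=17: L0/L1/L2 = -/DEFH/- → run D
t=18: L0/L1/L2 = -/DEFH/- → run D
t=19: L0/L1/L2 = -/DEFH/- → run D
t=20: L0/L1/L2 = -/EFH/D → run E
t=21: L0/L1/L2 = -/EFH/D → run E
t=22: L0/L1/L2 = -/EFH/D → run E
t=23: L0/L1/L2 = -/FH/D → run F
t=24: L0/L1/L2 = -/FH/D → run F
t=25: L0/L1/L2 = -/FH/D → run F
t=26: L0/L1/L2 = -/H/D → run H
t=27: L0/L1/L2 = -/H/D → run H
t=28: L0/L1/L2 = -/-/D → run D
t=29: L0/L1/L2 = -/-/D → run D
t=30: (idle)
t=31: (idle)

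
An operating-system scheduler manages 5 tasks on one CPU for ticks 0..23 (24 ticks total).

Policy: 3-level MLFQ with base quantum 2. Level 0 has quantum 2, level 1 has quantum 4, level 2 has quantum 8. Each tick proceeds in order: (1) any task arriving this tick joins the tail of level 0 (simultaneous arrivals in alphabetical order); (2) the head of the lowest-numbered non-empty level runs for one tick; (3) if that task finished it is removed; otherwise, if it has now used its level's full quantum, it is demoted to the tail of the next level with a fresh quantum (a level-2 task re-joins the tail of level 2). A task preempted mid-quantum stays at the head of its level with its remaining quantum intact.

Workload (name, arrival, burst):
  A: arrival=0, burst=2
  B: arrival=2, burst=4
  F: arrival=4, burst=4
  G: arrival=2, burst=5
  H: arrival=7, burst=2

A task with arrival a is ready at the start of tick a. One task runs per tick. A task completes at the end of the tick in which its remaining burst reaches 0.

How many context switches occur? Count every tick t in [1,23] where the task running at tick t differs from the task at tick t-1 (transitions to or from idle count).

context switches = 8

t=0: L0/L1/L2 = A/-/- → run A
t=1: L0/L1/L2 = A/-/- → run A
t=2: L0/L1/L2 = BG/-/- → run B
t=3: L0/L1/L2 = BG/-/- → run B
t=4: L0/L1/L2 = GF/B/- → run G
t=5: L0/L1/L2 = GF/B/- → run G
t=6: L0/L1/L2 = F/BG/- → run F
t=7: L0/L1/L2 = FH/BG/- → run F
t=8: L0/L1/L2 = H/BGF/- → run H
t=9: L0/L1/L2 = H/BGF/- → run H
t=10: L0/L1/L2 = -/BGF/- → run B
t=11: L0/L1/L2 = -/BGF/- → run B
t=12: L0/L1/L2 = -/GF/- → run G
t=13: L0/L1/L2 = -/GF/- → run G
t=14: L0/L1/L2 = -/GF/- → run G
t=15: L0/L1/L2 = -/F/- → run F
t=16: L0/L1/L2 = -/F/- → run F
t=17: (idle)
t=18: (idle)
t=19: (idle)
t=20: (idle)
t=21: (idle)
t=22: (idle)
t=23: (idle)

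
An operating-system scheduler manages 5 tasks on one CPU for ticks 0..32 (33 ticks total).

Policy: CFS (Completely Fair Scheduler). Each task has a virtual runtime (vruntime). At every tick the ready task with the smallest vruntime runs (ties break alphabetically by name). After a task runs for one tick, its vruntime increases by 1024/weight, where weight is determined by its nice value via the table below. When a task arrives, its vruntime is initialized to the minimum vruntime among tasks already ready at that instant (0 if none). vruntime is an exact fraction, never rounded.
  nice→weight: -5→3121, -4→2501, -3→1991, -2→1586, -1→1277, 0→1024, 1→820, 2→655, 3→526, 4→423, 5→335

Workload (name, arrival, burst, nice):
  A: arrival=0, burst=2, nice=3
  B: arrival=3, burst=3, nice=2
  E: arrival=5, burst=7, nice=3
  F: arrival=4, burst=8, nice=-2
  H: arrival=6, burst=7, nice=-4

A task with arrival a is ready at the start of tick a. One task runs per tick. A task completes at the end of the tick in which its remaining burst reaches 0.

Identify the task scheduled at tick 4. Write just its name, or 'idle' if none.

t=0: vr[A=0] → run A
t=1: vr[A=512/263] → run A
t=2: (idle)
t=3: vr[B=0] → run B
t=4: vr[B=1024/655 F=1024/655] → run B
t=5: vr[B=2048/655 E=1024/655 F=1024/655] → run E
t=6: vr[B=2048/655 E=604672/172265 F=1024/655 H=1024/655] → run F
t=7: vr[B=2048/655 E=604672/172265 F=1147392/519415 H=1024/655] → run H
t=8: vr[B=2048/655 E=604672/172265 F=1147392/519415 H=3231744/1638155] → run H
t=9: vr[B=2048/655 E=604672/172265 F=1147392/519415 H=3902464/1638155] → run F
t=10: vr[B=2048/655 E=604672/172265 F=1482752/519415 H=3902464/1638155] → run H
t=11: vr[B=2048/655 E=604672/172265 F=1482752/519415 H=4573184/1638155] → run H
t=12: vr[B=2048/655 E=604672/172265 F=1482752/519415 H=5243904/1638155] → run F
t=13: vr[B=2048/655 E=604672/172265 F=1818112/519415 H=5243904/1638155] → run B
t=14: vr[E=604672/172265 F=1818112/519415 H=5243904/1638155] → run H
t=15: vr[E=604672/172265 F=1818112/519415 H=5914624/1638155] → run F
t=16: vr[E=604672/172265 F=2153472/519415 H=5914624/1638155] → run E
t=17: vr[E=940032/172265 F=2153472/519415 H=5914624/1638155] → run H
t=18: vr[E=940032/172265 F=2153472/519415 H=6585344/1638155] → run H
t=19: vr[E=940032/172265 F=2153472/519415] → run F
t=20: vr[E=940032/172265 F=2488832/519415] → run F
t=21: vr[E=940032/172265 F=2824192/519415] → run F
t=22: vr[E=940032/172265 F=3159552/519415] → run E
t=23: vr[E=1275392/172265 F=3159552/519415] → run F
t=24: vr[E=1275392/172265] → run E
t=25: vr[E=1610752/172265] → run E
t=26: vr[E=1946112/172265] → run E
t=27: vr[E=2281472/172265] → run E
t=28: (idle)
t=29: (idle)
t=30: (idle)
t=31: (idle)
t=32: (idle)

running at tick 4 = B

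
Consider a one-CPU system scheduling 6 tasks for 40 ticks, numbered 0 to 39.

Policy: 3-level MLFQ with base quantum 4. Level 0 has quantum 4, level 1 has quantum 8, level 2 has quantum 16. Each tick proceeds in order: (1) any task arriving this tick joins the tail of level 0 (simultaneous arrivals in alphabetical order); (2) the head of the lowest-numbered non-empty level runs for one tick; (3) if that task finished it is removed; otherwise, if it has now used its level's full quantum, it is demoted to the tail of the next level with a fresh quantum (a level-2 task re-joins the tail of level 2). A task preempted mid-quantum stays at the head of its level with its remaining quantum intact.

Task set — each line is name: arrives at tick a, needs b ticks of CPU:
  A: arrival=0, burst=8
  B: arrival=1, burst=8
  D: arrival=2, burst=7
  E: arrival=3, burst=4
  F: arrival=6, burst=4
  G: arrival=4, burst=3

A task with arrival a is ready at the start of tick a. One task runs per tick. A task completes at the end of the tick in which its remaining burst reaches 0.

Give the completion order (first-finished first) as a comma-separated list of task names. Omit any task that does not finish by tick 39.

completion order = E, G, F, A, B, D

t=0: L0/L1/L2 = A/-/- → run A
t=1: L0/L1/L2 = AB/-/- → run A
t=2: L0/L1/L2 = ABD/-/- → run A
t=3: L0/L1/L2 = ABDE/-/- → run A
t=4: L0/L1/L2 = BDEG/A/- → run B
t=5: L0/L1/L2 = BDEG/A/- → run B
t=6: L0/L1/L2 = BDEGF/A/- → run B
t=7: L0/L1/L2 = BDEGF/A/- → run B
t=8: L0/L1/L2 = DEGF/AB/- → run D
t=9: L0/L1/L2 = DEGF/AB/- → run D
t=10: L0/L1/L2 = DEGF/AB/- → run D
t=11: L0/L1/L2 = DEGF/AB/- → run D
t=12: L0/L1/L2 = EGF/ABD/- → run E
t=13: L0/L1/L2 = EGF/ABD/- → run E
t=14: L0/L1/L2 = EGF/ABD/- → run E
t=15: L0/L1/L2 = EGF/ABD/- → run E
t=16: L0/L1/L2 = GF/ABD/- → run G
t=17: L0/L1/L2 = GF/ABD/- → run G
t=18: L0/L1/L2 = GF/ABD/- → run G
t=19: L0/L1/L2 = F/ABD/- → run F
t=20: L0/L1/L2 = F/ABD/- → run F
t=21: L0/L1/L2 = F/ABD/- → run F
t=22: L0/L1/L2 = F/ABD/- → run F
t=23: L0/L1/L2 = -/ABD/- → run A
t=24: L0/L1/L2 = -/ABD/- → run A
t=25: L0/L1/L2 = -/ABD/- → run A
t=26: L0/L1/L2 = -/ABD/- → run A
t=27: L0/L1/L2 = -/BD/- → run B
t=28: L0/L1/L2 = -/BD/- → run B
t=29: L0/L1/L2 = -/BD/- → run B
t=30: L0/L1/L2 = -/BD/- → run B
t=31: L0/L1/L2 = -/D/- → run D
t=32: L0/L1/L2 = -/D/- → run D
t=33: L0/L1/L2 = -/D/- → run D
t=34: (idle)
t=35: (idle)
t=36: (idle)
t=37: (idle)
t=38: (idle)
t=39: (idle)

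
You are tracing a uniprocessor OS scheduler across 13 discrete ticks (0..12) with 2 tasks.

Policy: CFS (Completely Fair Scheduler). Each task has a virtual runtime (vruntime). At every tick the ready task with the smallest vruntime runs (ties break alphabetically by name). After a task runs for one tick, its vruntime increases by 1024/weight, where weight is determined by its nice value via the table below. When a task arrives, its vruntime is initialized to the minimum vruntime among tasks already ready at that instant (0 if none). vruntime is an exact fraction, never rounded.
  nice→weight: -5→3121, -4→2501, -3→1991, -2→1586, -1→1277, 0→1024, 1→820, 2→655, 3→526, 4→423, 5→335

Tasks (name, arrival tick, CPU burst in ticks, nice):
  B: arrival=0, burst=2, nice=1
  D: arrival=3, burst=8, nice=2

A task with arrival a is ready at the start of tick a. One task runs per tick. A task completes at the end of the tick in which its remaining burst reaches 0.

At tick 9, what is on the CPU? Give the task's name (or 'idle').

running at tick 9 = D

t=0: vr[B=0] → run B
t=1: vr[B=256/205] → run B
t=2: (idle)
t=3: vr[D=0] → run D
t=4: vr[D=1024/655] → run D
t=5: vr[D=2048/655] → run D
t=6: vr[D=3072/655] → run D
t=7: vr[D=4096/655] → run D
t=8: vr[D=1024/131] → run D
t=9: vr[D=6144/655] → run D
t=10: vr[D=7168/655] → run D
t=11: (idle)
t=12: (idle)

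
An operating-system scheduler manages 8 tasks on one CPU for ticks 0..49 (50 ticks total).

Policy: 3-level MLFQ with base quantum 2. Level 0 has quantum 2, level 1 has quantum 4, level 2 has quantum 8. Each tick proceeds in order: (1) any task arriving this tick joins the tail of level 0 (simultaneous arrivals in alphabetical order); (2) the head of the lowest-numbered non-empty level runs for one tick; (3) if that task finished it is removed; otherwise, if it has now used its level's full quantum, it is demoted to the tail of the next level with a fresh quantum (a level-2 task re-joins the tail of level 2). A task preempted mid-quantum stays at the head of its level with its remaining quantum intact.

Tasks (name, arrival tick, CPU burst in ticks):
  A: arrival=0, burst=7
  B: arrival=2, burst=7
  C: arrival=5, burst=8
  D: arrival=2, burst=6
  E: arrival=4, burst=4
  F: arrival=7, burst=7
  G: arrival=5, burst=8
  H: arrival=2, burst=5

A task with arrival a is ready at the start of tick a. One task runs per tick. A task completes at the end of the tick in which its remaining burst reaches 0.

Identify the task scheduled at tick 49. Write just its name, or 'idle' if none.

running at tick 49 = G

t=0: L0/L1/L2 = A/-/- → run A
t=1: L0/L1/L2 = A/-/- → run A
t=2: L0/L1/L2 = BDH/A/- → run B
t=3: L0/L1/L2 = BDH/A/- → run B
t=4: L0/L1/L2 = DHE/AB/- → run D
t=5: L0/L1/L2 = DHECG/AB/- → run D
t=6: L0/L1/L2 = HECG/ABD/- → run H
t=7: L0/L1/L2 = HECGF/ABD/- → run H
t=8: L0/L1/L2 = ECGF/ABDH/- → run E
t=9: L0/L1/L2 = ECGF/ABDH/- → run E
t=10: L0/L1/L2 = CGF/ABDHE/- → run C
t=11: L0/L1/L2 = CGF/ABDHE/- → run C
t=12: L0/L1/L2 = GF/ABDHEC/- → run G
t=13: L0/L1/L2 = GF/ABDHEC/- → run G
t=14: L0/L1/L2 = F/ABDHECG/- → run F
t=15: L0/L1/L2 = F/ABDHECG/- → run F
t=16: L0/L1/L2 = -/ABDHECGF/- → run A
t=17: L0/L1/L2 = -/ABDHECGF/- → run A
t=18: L0/L1/L2 = -/ABDHECGF/- → run A
t=19: L0/L1/L2 = -/ABDHECGF/- → run A
t=20: L0/L1/L2 = -/BDHECGF/A → run B
t=21: L0/L1/L2 = -/BDHECGF/A → run B
t=22: L0/L1/L2 = -/BDHECGF/A → run B
t=23: L0/L1/L2 = -/BDHECGF/A → run B
t=24: L0/L1/L2 = -/DHECGF/AB → run D
t=25: L0/L1/L2 = -/DHECGF/AB → run D
t=26: L0/L1/L2 = -/DHECGF/AB → run D
t=27: L0/L1/L2 = -/DHECGF/AB → run D
t=28: L0/L1/L2 = -/HECGF/AB → run H
t=29: L0/L1/L2 = -/HECGF/AB → run H
t=30: L0/L1/L2 = -/HECGF/AB → run H
t=31: L0/L1/L2 = -/ECGF/AB → run E
t=32: L0/L1/L2 = -/ECGF/AB → run E
t=33: L0/L1/L2 = -/CGF/AB → run C
t=34: L0/L1/L2 = -/CGF/AB → run C
t=35: L0/L1/L2 = -/CGF/AB → run C
t=36: L0/L1/L2 = -/CGF/AB → run C
t=37: L0/L1/L2 = -/GF/ABC → run G
t=38: L0/L1/L2 = -/GF/ABC → run G
t=39: L0/L1/L2 = -/GF/ABC → run G
t=40: L0/L1/L2 = -/GF/ABC → run G
t=41: L0/L1/L2 = -/F/ABCG → run F
t=42: L0/L1/L2 = -/F/ABCG → run F
t=43: L0/L1/L2 = -/F/ABCG → run F
t=44: L0/L1/L2 = -/F/ABCG → run F
t=45: L0/L1/L2 = -/-/ABCGF → run A
t=46: L0/L1/L2 = -/-/BCGF → run B
t=47: L0/L1/L2 = -/-/CGF → run C
t=48: L0/L1/L2 = -/-/CGF → run C
t=49: L0/L1/L2 = -/-/GF → run G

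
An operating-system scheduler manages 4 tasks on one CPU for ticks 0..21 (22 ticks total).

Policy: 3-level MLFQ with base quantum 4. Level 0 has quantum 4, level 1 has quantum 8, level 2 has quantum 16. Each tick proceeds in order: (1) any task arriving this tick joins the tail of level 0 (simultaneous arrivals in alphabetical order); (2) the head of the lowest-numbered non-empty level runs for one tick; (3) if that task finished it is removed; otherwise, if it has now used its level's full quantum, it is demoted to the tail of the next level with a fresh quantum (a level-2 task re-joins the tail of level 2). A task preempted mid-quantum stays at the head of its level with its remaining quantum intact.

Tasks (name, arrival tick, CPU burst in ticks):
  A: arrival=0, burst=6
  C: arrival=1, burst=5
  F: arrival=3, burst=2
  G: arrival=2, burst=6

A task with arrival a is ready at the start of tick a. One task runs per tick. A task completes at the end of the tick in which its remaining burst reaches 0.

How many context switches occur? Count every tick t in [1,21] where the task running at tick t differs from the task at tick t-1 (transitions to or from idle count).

context switches = 7

t=0: L0/L1/L2 = A/-/- → run A
t=1: L0/L1/L2 = AC/-/- → run A
t=2: L0/L1/L2 = ACG/-/- → run A
t=3: L0/L1/L2 = ACGF/-/- → run A
t=4: L0/L1/L2 = CGF/A/- → run C
t=5: L0/L1/L2 = CGF/A/- → run C
t=6: L0/L1/L2 = CGF/A/- → run C
t=7: L0/L1/L2 = CGF/A/- → run C
t=8: L0/L1/L2 = GF/AC/- → run G
t=9: L0/L1/L2 = GF/AC/- → run G
t=10: L0/L1/L2 = GF/AC/- → run G
t=11: L0/L1/L2 = GF/AC/- → run G
t=12: L0/L1/L2 = F/ACG/- → run F
t=13: L0/L1/L2 = F/ACG/- → run F
t=14: L0/L1/L2 = -/ACG/- → run A
t=15: L0/L1/L2 = -/ACG/- → run A
t=16: L0/L1/L2 = -/CG/- → run C
t=17: L0/L1/L2 = -/G/- → run G
t=18: L0/L1/L2 = -/G/- → run G
t=19: (idle)
t=20: (idle)
t=21: (idle)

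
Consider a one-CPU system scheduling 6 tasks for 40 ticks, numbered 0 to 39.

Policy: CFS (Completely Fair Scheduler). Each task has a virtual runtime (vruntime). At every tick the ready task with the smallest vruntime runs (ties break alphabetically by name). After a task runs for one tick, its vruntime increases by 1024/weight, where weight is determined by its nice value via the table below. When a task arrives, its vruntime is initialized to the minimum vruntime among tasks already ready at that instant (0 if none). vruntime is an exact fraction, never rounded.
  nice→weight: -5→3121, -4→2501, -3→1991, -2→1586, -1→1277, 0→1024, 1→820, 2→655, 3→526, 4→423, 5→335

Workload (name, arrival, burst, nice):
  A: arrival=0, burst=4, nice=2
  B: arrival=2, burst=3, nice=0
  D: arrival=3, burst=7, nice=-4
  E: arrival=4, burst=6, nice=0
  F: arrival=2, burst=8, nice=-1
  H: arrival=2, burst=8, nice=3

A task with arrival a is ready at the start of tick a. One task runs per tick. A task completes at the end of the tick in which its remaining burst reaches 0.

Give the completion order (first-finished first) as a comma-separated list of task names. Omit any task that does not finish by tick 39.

completion order = A, B, D, E, F, H

t=0: vr[A=0] → run A
t=1: vr[A=1024/655] → run A
t=2: vr[A=2048/655 B=2048/655 F=2048/655 H=2048/655] → run A
t=3: vr[A=3072/655 B=2048/655 D=2048/655 F=2048/655 H=2048/655] → run B
t=4: vr[A=3072/655 B=2703/655 D=2048/655 E=2048/655 F=2048/655 H=2048/655] → run D
t=5: vr[A=3072/655 B=2703/655 D=5792768/1638155 E=2048/655 F=2048/655 H=2048/655] → run E
t=6: vr[A=3072/655 B=2703/655 D=5792768/1638155 E=2703/655 F=2048/655 H=2048/655] → run F
t=7: vr[A=3072/655 B=2703/655 D=5792768/1638155 E=2703/655 F=3286016/836435 H=2048/655] → run H
t=8: vr[A=3072/655 B=2703/655 D=5792768/1638155 E=2703/655 F=3286016/836435 H=873984/172265] → run D
t=9: vr[A=3072/655 B=2703/655 D=6463488/1638155 E=2703/655 F=3286016/836435 H=873984/172265] → run F
t=10: vr[A=3072/655 B=2703/655 D=6463488/1638155 E=2703/655 F=3956736/836435 H=873984/172265] → run D
t=11: vr[A=3072/655 B=2703/655 D=7134208/1638155 E=2703/655 F=3956736/836435 H=873984/172265] → run B
t=12: vr[A=3072/655 B=3358/655 D=7134208/1638155 E=2703/655 F=3956736/836435 H=873984/172265] → run E
t=13: vr[A=3072/655 B=3358/655 D=7134208/1638155 E=3358/655 F=3956736/836435 H=873984/172265] → run D
t=14: vr[A=3072/655 B=3358/655 D=7804928/1638155 E=3358/655 F=3956736/836435 H=873984/172265] → run A
t=15: vr[B=3358/655 D=7804928/1638155 E=3358/655 F=3956736/836435 H=873984/172265] → run F
t=16: vr[B=3358/655 D=7804928/1638155 E=3358/655 F=4627456/836435 H=873984/172265] → run D
t=17: vr[B=3358/655 D=8475648/1638155 E=3358/655 F=4627456/836435 H=873984/172265] → run H
t=18: vr[B=3358/655 D=8475648/1638155 E=3358/655 F=4627456/836435 H=1209344/172265] → run B
t=19: vr[D=8475648/1638155 E=3358/655 F=4627456/836435 H=1209344/172265] → run E
t=20: vr[D=8475648/1638155 E=4013/655 F=4627456/836435 H=1209344/172265] → run D
t=21: vr[D=9146368/1638155 E=4013/655 F=4627456/836435 H=1209344/172265] → run F
t=22: vr[D=9146368/1638155 E=4013/655 F=5298176/836435 H=1209344/172265] → run D
t=23: vr[E=4013/655 F=5298176/836435 H=1209344/172265] → run E
t=24: vr[E=4668/655 F=5298176/836435 H=1209344/172265] → run F
t=25: vr[E=4668/655 F=5968896/836435 H=1209344/172265] → run H
t=26: vr[E=4668/655 F=5968896/836435 H=1544704/172265] → run E
t=27: vr[E=5323/655 F=5968896/836435 H=1544704/172265] → run F
t=28: vr[E=5323/655 F=6639616/836435 H=1544704/172265] → run F
t=29: vr[E=5323/655 F=7310336/836435 H=1544704/172265] → run E
t=30: vr[F=7310336/836435 H=1544704/172265] → run F
t=31: vr[H=1544704/172265] → run H
t=32: vr[H=1880064/172265] → run H
t=33: vr[H=2215424/172265] → run H
t=34: vr[H=2550784/172265] → run H
t=35: vr[H=2886144/172265] → run H
t=36: (idle)
t=37: (idle)
t=38: (idle)
t=39: (idle)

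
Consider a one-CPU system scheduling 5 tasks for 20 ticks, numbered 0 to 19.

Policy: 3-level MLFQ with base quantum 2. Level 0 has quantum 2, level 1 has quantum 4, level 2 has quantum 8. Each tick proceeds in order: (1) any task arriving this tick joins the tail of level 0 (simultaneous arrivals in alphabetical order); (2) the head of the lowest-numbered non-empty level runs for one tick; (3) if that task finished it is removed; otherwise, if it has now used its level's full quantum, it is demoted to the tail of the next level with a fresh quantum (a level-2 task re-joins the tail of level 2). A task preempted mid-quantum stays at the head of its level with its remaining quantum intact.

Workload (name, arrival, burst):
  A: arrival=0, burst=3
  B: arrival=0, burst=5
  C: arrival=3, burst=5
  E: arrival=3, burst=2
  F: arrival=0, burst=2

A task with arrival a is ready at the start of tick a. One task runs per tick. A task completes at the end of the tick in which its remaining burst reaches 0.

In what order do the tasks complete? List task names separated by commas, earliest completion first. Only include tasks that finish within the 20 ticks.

t=0: L0/L1/L2 = ABF/-/- → run A
t=1: L0/L1/L2 = ABF/-/- → run A
t=2: L0/L1/L2 = BF/A/- → run B
t=3: L0/L1/L2 = BFCE/A/- → run B
t=4: L0/L1/L2 = FCE/AB/- → run F
t=5: L0/L1/L2 = FCE/AB/- → run F
t=6: L0/L1/L2 = CE/AB/- → run C
t=7: L0/L1/L2 = CE/AB/- → run C
t=8: L0/L1/L2 = E/ABC/- → run E
t=9: L0/L1/L2 = E/ABC/- → run E
t=10: L0/L1/L2 = -/ABC/- → run A
t=11: L0/L1/L2 = -/BC/- → run B
t=12: L0/L1/L2 = -/BC/- → run B
t=13: L0/L1/L2 = -/BC/- → run B
t=14: L0/L1/L2 = -/C/- → run C
t=15: L0/L1/L2 = -/C/- → run C
t=16: L0/L1/L2 = -/C/- → run C
t=17: (idle)
t=18: (idle)
t=19: (idle)

completion order = F, E, A, B, C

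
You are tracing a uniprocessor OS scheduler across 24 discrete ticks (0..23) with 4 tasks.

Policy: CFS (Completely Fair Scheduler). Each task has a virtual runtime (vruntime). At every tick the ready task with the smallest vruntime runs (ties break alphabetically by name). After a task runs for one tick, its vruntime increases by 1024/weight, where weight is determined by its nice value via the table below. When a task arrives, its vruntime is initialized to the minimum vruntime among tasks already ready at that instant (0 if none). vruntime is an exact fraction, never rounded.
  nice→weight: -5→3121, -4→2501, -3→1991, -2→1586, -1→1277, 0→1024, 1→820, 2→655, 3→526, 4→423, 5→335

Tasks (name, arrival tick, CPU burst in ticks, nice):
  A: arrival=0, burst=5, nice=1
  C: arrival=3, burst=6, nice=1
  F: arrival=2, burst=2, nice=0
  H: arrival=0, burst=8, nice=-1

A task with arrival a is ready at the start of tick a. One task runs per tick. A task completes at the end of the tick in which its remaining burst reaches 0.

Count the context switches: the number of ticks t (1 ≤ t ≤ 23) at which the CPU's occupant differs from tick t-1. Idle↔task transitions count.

context switches = 20

t=0: vr[A=0 H=0] → run A
t=1: vr[A=256/205 H=0] → run H
t=2: vr[A=256/205 F=1024/1277 H=1024/1277] → run F
t=3: vr[A=256/205 C=1024/1277 F=2301/1277 H=1024/1277] → run C
t=4: vr[A=256/205 C=536832/261785 F=2301/1277 H=1024/1277] → run H
t=5: vr[A=256/205 C=536832/261785 F=2301/1277 H=2048/1277] → run A
t=6: vr[A=512/205 C=536832/261785 F=2301/1277 H=2048/1277] → run H
t=7: vr[A=512/205 C=536832/261785 F=2301/1277 H=3072/1277] → run F
t=8: vr[A=512/205 C=536832/261785 H=3072/1277] → run C
t=9: vr[A=512/205 C=863744/261785 H=3072/1277] → run H
t=10: vr[A=512/205 C=863744/261785 H=4096/1277] → run A
t=11: vr[A=768/205 C=863744/261785 H=4096/1277] → run H
t=12: vr[A=768/205 C=863744/261785 H=5120/1277] → run C
t=13: vr[A=768/205 C=1190656/261785 H=5120/1277] → run A
t=14: vr[A=1024/205 C=1190656/261785 H=5120/1277] → run H
t=15: vr[A=1024/205 C=1190656/261785 H=6144/1277] → run C
t=16: vr[A=1024/205 C=1517568/261785 H=6144/1277] → run H
t=17: vr[A=1024/205 C=1517568/261785 H=7168/1277] → run A
t=18: vr[C=1517568/261785 H=7168/1277] → run H
t=19: vr[C=1517568/261785] → run C
t=20: vr[C=368896/52357] → run C
t=21: (idle)
t=22: (idle)
t=23: (idle)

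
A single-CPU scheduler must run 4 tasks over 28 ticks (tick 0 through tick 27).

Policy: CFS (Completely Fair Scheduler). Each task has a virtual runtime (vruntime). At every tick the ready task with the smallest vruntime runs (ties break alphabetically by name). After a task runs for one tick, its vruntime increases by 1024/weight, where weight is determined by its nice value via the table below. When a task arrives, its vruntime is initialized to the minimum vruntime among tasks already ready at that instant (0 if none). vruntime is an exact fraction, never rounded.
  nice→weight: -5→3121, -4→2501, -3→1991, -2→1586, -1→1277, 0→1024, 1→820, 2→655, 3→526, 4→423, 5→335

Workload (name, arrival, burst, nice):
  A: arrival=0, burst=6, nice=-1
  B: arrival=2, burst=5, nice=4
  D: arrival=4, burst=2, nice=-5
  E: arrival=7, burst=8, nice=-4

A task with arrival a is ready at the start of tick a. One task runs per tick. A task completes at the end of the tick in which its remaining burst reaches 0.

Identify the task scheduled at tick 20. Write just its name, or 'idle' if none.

t=0: vr[A=0] → run A
t=1: vr[A=1024/1277] → run A
t=2: vr[A=2048/1277 B=2048/1277] → run A
t=3: vr[A=3072/1277 B=2048/1277] → run B
t=4: vr[A=3072/1277 B=2173952/540171 D=3072/1277] → run A
t=5: vr[A=4096/1277 B=2173952/540171 D=3072/1277] → run D
t=6: vr[A=4096/1277 B=2173952/540171 D=10895360/3985517] → run D
t=7: vr[A=4096/1277 B=2173952/540171 E=4096/1277] → run A
t=8: vr[A=5120/1277 B=2173952/540171 E=4096/1277] → run E
t=9: vr[A=5120/1277 B=2173952/540171 E=11551744/3193777] → run E
t=10: vr[A=5120/1277 B=2173952/540171 E=12859392/3193777] → run A
t=11: vr[B=2173952/540171 E=12859392/3193777] → run B
t=12: vr[B=3481600/540171 E=12859392/3193777] → run E
t=13: vr[B=3481600/540171 E=14167040/3193777] → run E
t=14: vr[B=3481600/540171 E=15474688/3193777] → run E
t=15: vr[B=3481600/540171 E=16782336/3193777] → run E
t=16: vr[B=3481600/540171 E=18089984/3193777] → run E
t=17: vr[B=3481600/540171 E=19397632/3193777] → run E
t=18: vr[B=3481600/540171] → run B
t=19: vr[B=1596416/180057] → run B
t=20: vr[B=6096896/540171] → run B
t=21: (idle)
t=22: (idle)
t=23: (idle)
t=24: (idle)
t=25: (idle)
t=26: (idle)
t=27: (idle)

running at tick 20 = B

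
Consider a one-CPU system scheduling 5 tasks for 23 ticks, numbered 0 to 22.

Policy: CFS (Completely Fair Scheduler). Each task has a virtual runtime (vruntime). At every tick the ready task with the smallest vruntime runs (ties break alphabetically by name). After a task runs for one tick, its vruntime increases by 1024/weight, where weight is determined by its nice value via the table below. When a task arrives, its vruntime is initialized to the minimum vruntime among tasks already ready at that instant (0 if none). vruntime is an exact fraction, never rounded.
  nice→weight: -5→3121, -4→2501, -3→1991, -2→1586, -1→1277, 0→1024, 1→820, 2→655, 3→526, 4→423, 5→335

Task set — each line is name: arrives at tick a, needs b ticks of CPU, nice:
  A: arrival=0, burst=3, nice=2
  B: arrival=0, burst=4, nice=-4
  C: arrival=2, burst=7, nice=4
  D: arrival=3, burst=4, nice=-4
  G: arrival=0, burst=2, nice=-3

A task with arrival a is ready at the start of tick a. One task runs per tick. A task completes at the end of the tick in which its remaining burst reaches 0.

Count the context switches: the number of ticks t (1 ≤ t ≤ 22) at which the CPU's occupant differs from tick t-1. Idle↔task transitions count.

context switches = 16

t=0: vr[A=0 B=0 G=0] → run A
t=1: vr[A=1024/655 B=0 G=0] → run B
t=2: vr[A=1024/655 B=1024/2501 C=0 G=0] → run C
t=3: vr[A=1024/655 B=1024/2501 C=1024/423 D=0 G=0] → run D
t=4: vr[A=1024/655 B=1024/2501 C=1024/423 D=1024/2501 G=0] → run G
t=5: vr[A=1024/655 B=1024/2501 C=1024/423 D=1024/2501 G=1024/1991] → run B
t=6: vr[A=1024/655 B=2048/2501 C=1024/423 D=1024/2501 G=1024/1991] → run D
t=7: vr[A=1024/655 B=2048/2501 C=1024/423 D=2048/2501 G=1024/1991] → run G
t=8: vr[A=1024/655 B=2048/2501 C=1024/423 D=2048/2501] → run B
t=9: vr[A=1024/655 B=3072/2501 C=1024/423 D=2048/2501] → run D
t=10: vr[A=1024/655 B=3072/2501 C=1024/423 D=3072/2501] → run B
t=11: vr[A=1024/655 C=1024/423 D=3072/2501] → run D
t=12: vr[A=1024/655 C=1024/423] → run A
t=13: vr[A=2048/655 C=1024/423] → run C
t=14: vr[A=2048/655 C=2048/423] → run A
t=15: vr[C=2048/423] → run C
t=16: vr[C=1024/141] → run C
t=17: vr[C=4096/423] → run C
t=18: vr[C=5120/423] → run C
t=19: vr[C=2048/141] → run C
t=20: (idle)
t=21: (idle)
t=22: (idle)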